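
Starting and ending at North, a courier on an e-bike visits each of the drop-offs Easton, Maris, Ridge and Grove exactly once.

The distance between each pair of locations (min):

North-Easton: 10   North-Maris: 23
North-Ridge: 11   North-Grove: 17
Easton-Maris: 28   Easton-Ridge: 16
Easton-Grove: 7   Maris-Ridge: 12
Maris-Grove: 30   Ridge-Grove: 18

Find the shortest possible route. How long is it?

Shortest round trip = 70 min.

There are 12 distinct closed tours to check (reversals are equivalent).
North → Easton → Maris → Ridge → Grove → North: 10+28+12+18+17 = 85
North → Easton → Maris → Grove → Ridge → North: 10+28+30+18+11 = 97
North → Easton → Ridge → Maris → Grove → North: 10+16+12+30+17 = 85
North → Easton → Ridge → Grove → Maris → North: 10+16+18+30+23 = 97
North → Easton → Grove → Maris → Ridge → North: 10+7+30+12+11 = 70
North → Easton → Grove → Ridge → Maris → North: 10+7+18+12+23 = 70
North → Maris → Easton → Ridge → Grove → North: 23+28+16+18+17 = 102
North → Maris → Easton → Grove → Ridge → North: 23+28+7+18+11 = 87
North → Maris → Ridge → Easton → Grove → North: 23+12+16+7+17 = 75
North → Maris → Grove → Easton → Ridge → North: 23+30+7+16+11 = 87
North → Ridge → Easton → Maris → Grove → North: 11+16+28+30+17 = 102
North → Ridge → Maris → Easton → Grove → North: 11+12+28+7+17 = 75
The minimum is 70.
One optimal route: North → Easton → Grove → Maris → Ridge → North (or its reverse).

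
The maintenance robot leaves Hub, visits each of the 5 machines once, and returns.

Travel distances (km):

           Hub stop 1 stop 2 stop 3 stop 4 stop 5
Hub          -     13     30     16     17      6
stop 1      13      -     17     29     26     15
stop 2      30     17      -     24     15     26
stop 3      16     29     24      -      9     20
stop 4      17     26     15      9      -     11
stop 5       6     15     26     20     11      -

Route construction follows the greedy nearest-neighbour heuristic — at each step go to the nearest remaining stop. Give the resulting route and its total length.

From Hub: distances to unvisited — stop 5=6, stop 1=13, stop 3=16, stop 4=17, stop 2=30. Nearest is stop 5 (6).
From stop 5: distances to unvisited — stop 4=11, stop 1=15, stop 3=20, stop 2=26. Nearest is stop 4 (11).
From stop 4: distances to unvisited — stop 3=9, stop 2=15, stop 1=26. Nearest is stop 3 (9).
From stop 3: distances to unvisited — stop 2=24, stop 1=29. Nearest is stop 2 (24).
From stop 2: distances to unvisited — stop 1=17. Nearest is stop 1 (17).
Return stop 1→Hub: 13.
Total = 6 + 11 + 9 + 24 + 17 + 13 = 80.

80 km along Hub → stop 5 → stop 4 → stop 3 → stop 2 → stop 1 → Hub.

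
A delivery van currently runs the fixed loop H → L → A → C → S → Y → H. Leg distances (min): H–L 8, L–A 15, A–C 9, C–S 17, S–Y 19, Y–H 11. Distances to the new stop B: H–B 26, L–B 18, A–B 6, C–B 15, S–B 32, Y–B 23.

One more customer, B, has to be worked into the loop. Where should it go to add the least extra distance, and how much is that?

Minimum extra distance: 9 min, inserting B between L and A.

Insertion cost between consecutive stops i–j is d(i,B) + d(B,j) − d(i,j):
  between H and L: 26 + 18 − 8 = 36
  between L and A: 18 + 6 − 15 = 9
  between A and C: 6 + 15 − 9 = 12
  between C and S: 15 + 32 − 17 = 30
  between S and Y: 32 + 23 − 19 = 36
  between Y and H: 23 + 26 − 11 = 38
Cheapest insertion is between L and A, adding 9.
New total = 79 + 9 = 88.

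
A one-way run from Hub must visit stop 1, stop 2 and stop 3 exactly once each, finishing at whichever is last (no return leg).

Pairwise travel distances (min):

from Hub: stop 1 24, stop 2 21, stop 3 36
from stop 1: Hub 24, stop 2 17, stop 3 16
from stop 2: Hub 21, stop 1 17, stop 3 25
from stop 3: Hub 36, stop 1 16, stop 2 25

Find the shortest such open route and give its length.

There are 3! = 6 possible orderings.
Hub→stop 1→stop 2→stop 3: 24+17+25 = 66
Hub→stop 1→stop 3→stop 2: 24+16+25 = 65
Hub→stop 2→stop 1→stop 3: 21+17+16 = 54
Hub→stop 2→stop 3→stop 1: 21+25+16 = 62
Hub→stop 3→stop 1→stop 2: 36+16+17 = 69
Hub→stop 3→stop 2→stop 1: 36+25+17 = 78
The minimum is 54.
One shortest path: Hub → stop 2 → stop 1 → stop 3.

Minimum one-way distance = 54 min.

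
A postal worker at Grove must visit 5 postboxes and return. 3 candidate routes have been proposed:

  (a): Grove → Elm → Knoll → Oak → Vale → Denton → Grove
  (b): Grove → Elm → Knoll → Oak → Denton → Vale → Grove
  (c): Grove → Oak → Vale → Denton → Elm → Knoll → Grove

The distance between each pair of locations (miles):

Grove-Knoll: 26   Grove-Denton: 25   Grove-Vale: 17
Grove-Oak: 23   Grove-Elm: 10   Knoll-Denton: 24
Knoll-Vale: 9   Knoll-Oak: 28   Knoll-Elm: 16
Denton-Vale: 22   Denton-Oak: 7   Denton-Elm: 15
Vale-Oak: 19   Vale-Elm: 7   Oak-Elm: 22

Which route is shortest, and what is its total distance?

Shortest is (b), total 100 miles.

(a): 10 + 16 + 28 + 19 + 22 + 25 = 120
(b): 10 + 16 + 28 + 7 + 22 + 17 = 100
(c): 23 + 19 + 22 + 15 + 16 + 26 = 121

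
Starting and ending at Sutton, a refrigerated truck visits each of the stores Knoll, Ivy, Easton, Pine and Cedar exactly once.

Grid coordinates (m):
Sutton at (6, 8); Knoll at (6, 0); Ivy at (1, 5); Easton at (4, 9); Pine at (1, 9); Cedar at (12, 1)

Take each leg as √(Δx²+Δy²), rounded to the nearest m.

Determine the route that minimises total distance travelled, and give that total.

Shortest round trip = 31 m.

There are 60 distinct closed tours to check (reversals are equivalent).
Sutton → Knoll → Ivy → Easton → Pine → Cedar → Sutton: 8+7+5+3+14+9 = 46
Sutton → Knoll → Ivy → Easton → Cedar → Pine → Sutton: 8+7+5+11+14+5 = 50
Sutton → Knoll → Ivy → Pine → Easton → Cedar → Sutton: 8+7+4+3+11+9 = 42
Sutton → Knoll → Ivy → Pine → Cedar → Easton → Sutton: 8+7+4+14+11+2 = 46
Sutton → Knoll → Ivy → Cedar → Easton → Pine → Sutton: 8+7+12+11+3+5 = 46
Sutton → Knoll → Ivy → Cedar → Pine → Easton → Sutton: 8+7+12+14+3+2 = 46
Sutton → Knoll → Easton → Ivy → Pine → Cedar → Sutton: 8+9+5+4+14+9 = 49
Sutton → Knoll → Easton → Ivy → Cedar → Pine → Sutton: 8+9+5+12+14+5 = 53
Sutton → Knoll → Easton → Pine → Ivy → Cedar → Sutton: 8+9+3+4+12+9 = 45
Sutton → Knoll → Easton → Pine → Cedar → Ivy → Sutton: 8+9+3+14+12+6 = 52
Sutton → Knoll → Easton → Cedar → Ivy → Pine → Sutton: 8+9+11+12+4+5 = 49
Sutton → Knoll → Easton → Cedar → Pine → Ivy → Sutton: 8+9+11+14+4+6 = 52
Sutton → Knoll → Pine → Ivy → Easton → Cedar → Sutton: 8+10+4+5+11+9 = 47
Sutton → Knoll → Pine → Ivy → Cedar → Easton → Sutton: 8+10+4+12+11+2 = 47
… (46 more)
Sutton → Easton → Pine → Ivy → Knoll → Cedar → Sutton: 2+3+4+7+6+9 = 31  ← best
The minimum is 31.
One optimal route: Sutton → Easton → Pine → Ivy → Knoll → Cedar → Sutton (or its reverse).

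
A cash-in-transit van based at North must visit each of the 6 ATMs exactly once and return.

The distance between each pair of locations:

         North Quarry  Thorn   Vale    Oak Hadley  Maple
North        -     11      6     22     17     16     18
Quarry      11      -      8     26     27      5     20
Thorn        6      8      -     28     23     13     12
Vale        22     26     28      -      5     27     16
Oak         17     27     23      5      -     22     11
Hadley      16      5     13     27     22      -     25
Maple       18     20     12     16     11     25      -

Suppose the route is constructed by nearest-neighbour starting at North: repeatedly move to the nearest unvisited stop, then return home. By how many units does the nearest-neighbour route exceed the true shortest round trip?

From North: Thorn=6, Quarry=11, Hadley=16, Oak=17, Maple=18, Vale=22 → choose Thorn (6).
From Thorn: Quarry=8, Maple=12, Hadley=13, Oak=23, Vale=28 → choose Quarry (8).
From Quarry: Hadley=5, Maple=20, Vale=26, Oak=27 → choose Hadley (5).
From Hadley: Oak=22, Maple=25, Vale=27 → choose Oak (22).
From Oak: Vale=5, Maple=11 → choose Vale (5).
From Vale: Maple=16 → choose Maple (16).
NN route North → Thorn → Quarry → Hadley → Oak → Vale → Maple → North costs 80.
Optimal: North → Quarry → Hadley → Vale → Oak → Maple → Thorn → North costs 77 (by enumerating all 360 distinct tours).
Excess = 80 − 77 = 3.

3 longer than the optimal tour.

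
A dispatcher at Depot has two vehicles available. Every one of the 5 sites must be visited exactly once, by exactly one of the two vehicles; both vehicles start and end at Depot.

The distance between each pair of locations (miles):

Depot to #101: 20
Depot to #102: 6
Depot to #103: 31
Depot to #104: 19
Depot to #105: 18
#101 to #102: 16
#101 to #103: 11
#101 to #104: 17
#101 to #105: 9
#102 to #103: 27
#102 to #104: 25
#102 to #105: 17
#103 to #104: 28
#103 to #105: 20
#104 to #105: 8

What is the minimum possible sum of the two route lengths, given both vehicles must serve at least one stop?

Minimum combined distance: 90 miles.

Try each way of splitting the stops between the two vehicles (each non-empty) and, for each split, find the best tour for each vehicle:
  {#101} + {#102, #103, #104, #105}: 40 + 80 = 120
  {#102} + {#101, #103, #104, #105}: 12 + 78 = 90
  {#101, #102} + {#103, #104, #105}: 42 + 78 = 120
  {#103} + {#101, #102, #104, #105}: 62 + 58 = 120
  {#101, #103} + {#102, #104, #105}: 62 + 50 = 112
  {#102, #103} + {#101, #104, #105}: 64 + 56 = 120
  … (15 splits in total)
Best: vehicle 1 Depot → #102 → Depot = 12; vehicle 2 Depot → #101 → #103 → #105 → #104 → Depot = 78; combined 90.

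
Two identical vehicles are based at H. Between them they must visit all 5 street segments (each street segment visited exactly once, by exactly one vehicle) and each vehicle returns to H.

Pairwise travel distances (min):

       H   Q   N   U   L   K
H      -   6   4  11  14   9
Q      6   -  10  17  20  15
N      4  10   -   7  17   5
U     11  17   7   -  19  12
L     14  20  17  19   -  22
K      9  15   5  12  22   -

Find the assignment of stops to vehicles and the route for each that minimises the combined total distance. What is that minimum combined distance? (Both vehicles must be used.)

66 min — the smallest possible combined total.

Check every non-empty split of the stops between the two vehicles; for each half take its own optimal tour:
  {Q} + {N, U, L, K}: 12 + 54 = 66
  {N} + {Q, U, L, K}: 8 + 66 = 74
  {Q, N} + {U, L, K}: 20 + 54 = 74
  {U} + {Q, N, L, K}: 22 + 57 = 79
  {Q, U} + {N, L, K}: 34 + 45 = 79
  {N, U} + {Q, L, K}: 22 + 57 = 79
  … (15 splits in total)
Best: vehicle 1 H → Q → H = 12; vehicle 2 H → N → K → U → L → H = 54; combined 66.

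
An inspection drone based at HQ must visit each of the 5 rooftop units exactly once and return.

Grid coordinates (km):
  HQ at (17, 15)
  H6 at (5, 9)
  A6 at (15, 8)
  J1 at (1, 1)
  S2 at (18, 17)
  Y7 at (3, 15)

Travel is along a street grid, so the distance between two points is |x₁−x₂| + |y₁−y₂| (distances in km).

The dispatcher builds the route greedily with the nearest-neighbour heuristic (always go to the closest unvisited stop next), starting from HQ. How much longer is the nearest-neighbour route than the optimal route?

HQ: S2=3, A6=9, Y7=14, H6=18, J1=30 ⇒ S2
S2: A6=12, Y7=17, H6=21, J1=33 ⇒ A6
A6: H6=11, Y7=19, J1=21 ⇒ H6
H6: Y7=8, J1=12 ⇒ Y7
Y7: J1=16 ⇒ J1
NN route HQ → S2 → A6 → H6 → Y7 → J1 → HQ costs 80.
Optimal: HQ → A6 → H6 → J1 → Y7 → S2 → HQ costs 68 (by enumerating all 60 distinct tours).
Excess = 80 − 68 = 12.

12 km longer than the optimal tour.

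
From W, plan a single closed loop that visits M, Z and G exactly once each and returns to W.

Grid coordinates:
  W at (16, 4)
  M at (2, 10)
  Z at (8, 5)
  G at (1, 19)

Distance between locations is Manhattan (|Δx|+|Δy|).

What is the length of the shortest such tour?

There are 3 distinct closed tours to check (reversals are equivalent).
W - M - Z - G - W: 20+11+21+30 = 82
W - M - G - Z - W: 20+10+21+9 = 60
W - Z - M - G - W: 9+11+10+30 = 60
The minimum is 60.
One optimal route: W → M → G → Z → W (or its reverse).

Shortest round trip = 60.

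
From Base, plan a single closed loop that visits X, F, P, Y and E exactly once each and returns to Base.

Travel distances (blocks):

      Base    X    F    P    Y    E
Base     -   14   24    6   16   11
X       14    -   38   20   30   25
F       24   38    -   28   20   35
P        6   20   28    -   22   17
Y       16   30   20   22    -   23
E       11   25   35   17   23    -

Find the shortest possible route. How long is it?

Base - X - F - P - Y - E - Base: 14+38+28+22+23+11 = 136
Base - X - F - P - E - Y - Base: 14+38+28+17+23+16 = 136
Base - X - F - Y - P - E - Base: 14+38+20+22+17+11 = 122
Base - X - F - Y - E - P - Base: 14+38+20+23+17+6 = 118
Base - X - F - E - P - Y - Base: 14+38+35+17+22+16 = 142
Base - X - F - E - Y - P - Base: 14+38+35+23+22+6 = 138
Base - X - P - F - Y - E - Base: 14+20+28+20+23+11 = 116
Base - X - P - F - E - Y - Base: 14+20+28+35+23+16 = 136
Base - X - P - Y - F - E - Base: 14+20+22+20+35+11 = 122
Base - X - P - Y - E - F - Base: 14+20+22+23+35+24 = 138
Base - X - P - E - F - Y - Base: 14+20+17+35+20+16 = 122
Base - X - P - E - Y - F - Base: 14+20+17+23+20+24 = 118
Base - X - Y - F - P - E - Base: 14+30+20+28+17+11 = 120
Base - X - Y - F - E - P - Base: 14+30+20+35+17+6 = 122
… (46 more)
The minimum is 116.
One optimal route: Base → X → P → F → Y → E → Base (or its reverse).

Shortest round trip = 116 blocks.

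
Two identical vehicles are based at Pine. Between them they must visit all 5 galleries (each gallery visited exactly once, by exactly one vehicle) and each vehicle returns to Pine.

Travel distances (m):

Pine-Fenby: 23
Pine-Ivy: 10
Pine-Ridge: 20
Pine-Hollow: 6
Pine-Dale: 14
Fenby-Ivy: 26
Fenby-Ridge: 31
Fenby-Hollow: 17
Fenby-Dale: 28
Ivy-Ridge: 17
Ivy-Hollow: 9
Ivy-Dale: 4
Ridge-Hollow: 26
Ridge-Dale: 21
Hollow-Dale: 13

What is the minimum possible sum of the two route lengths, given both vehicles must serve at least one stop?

There are 2^4 − 1 = 15 ways to divide the 5 stops into two non-empty groups. For each, the best each vehicle can do is its own shortest tour through its group:
  {Fenby} + {Ivy, Ridge, Hollow, Dale}: 46 + 60 = 106
  {Ivy} + {Fenby, Ridge, Hollow, Dale}: 20 + 89 = 109
  {Fenby, Ivy} + {Ridge, Hollow, Dale}: 59 + 60 = 119
  {Ridge} + {Fenby, Ivy, Hollow, Dale}: 40 + 65 = 105
  {Fenby, Ridge} + {Ivy, Hollow, Dale}: 74 + 33 = 107
  {Ivy, Ridge} + {Fenby, Hollow, Dale}: 47 + 65 = 112
  … (15 splits in total)
  {Hollow} + {Fenby, Ivy, Ridge, Dale}: 12 + 89 = 101  ← best
Best: vehicle 1 Pine → Hollow → Pine = 12; vehicle 2 Pine → Fenby → Ridge → Ivy → Dale → Pine = 89; combined 101.

101 m — the smallest possible combined total.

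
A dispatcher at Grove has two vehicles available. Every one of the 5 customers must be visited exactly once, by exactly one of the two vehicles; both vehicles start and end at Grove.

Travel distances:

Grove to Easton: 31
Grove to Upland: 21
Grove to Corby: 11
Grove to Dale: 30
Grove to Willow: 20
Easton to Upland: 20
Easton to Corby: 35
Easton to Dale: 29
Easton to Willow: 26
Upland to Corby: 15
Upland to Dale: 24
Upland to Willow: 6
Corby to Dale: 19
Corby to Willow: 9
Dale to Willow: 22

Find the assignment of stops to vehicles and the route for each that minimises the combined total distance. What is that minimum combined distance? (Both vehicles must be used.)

127 — the smallest possible combined total.

There are 2^4 − 1 = 15 ways to divide the 5 stops into two non-empty groups. For each, the best each vehicle can do is its own shortest tour through its group:
  {Easton} + {Upland, Corby, Dale, Willow}: 62 + 79 = 141
  {Upland} + {Easton, Corby, Dale, Willow}: 42 + 102 = 144
  {Easton, Upland} + {Corby, Dale, Willow}: 72 + 72 = 144
  {Corby} + {Easton, Upland, Dale, Willow}: 22 + 105 = 127
  {Easton, Corby} + {Upland, Dale, Willow}: 77 + 79 = 156
  {Upland, Corby} + {Easton, Dale, Willow}: 47 + 102 = 149
  … (15 splits in total)
Best: vehicle 1 Grove → Corby → Grove = 22; vehicle 2 Grove → Dale → Easton → Upland → Willow → Grove = 105; combined 127.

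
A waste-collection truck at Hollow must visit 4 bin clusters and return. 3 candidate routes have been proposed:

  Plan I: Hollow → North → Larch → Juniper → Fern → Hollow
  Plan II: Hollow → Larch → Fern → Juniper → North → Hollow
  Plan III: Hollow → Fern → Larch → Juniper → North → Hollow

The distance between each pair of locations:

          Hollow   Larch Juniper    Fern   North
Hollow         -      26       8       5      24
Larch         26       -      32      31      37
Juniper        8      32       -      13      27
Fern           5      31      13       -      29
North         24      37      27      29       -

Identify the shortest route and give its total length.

Plan I: 24 + 37 + 32 + 13 + 5 = 111
Plan II: 26 + 31 + 13 + 27 + 24 = 121
Plan III: 5 + 31 + 32 + 27 + 24 = 119

111 — Plan I is the shortest.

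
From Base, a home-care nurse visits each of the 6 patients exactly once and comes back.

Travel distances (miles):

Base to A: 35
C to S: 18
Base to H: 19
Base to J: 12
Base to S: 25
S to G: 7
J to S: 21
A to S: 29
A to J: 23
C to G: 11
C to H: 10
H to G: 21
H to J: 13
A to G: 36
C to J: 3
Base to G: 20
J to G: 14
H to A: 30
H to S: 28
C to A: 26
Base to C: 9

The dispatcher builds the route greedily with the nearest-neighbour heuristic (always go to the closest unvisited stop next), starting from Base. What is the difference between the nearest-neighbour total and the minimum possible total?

Base: C=9, J=12, H=19, G=20, S=25, A=35 ⇒ C
C: J=3, H=10, G=11, S=18, A=26 ⇒ J
J: H=13, G=14, S=21, A=23 ⇒ H
H: G=21, S=28, A=30 ⇒ G
G: S=7, A=36 ⇒ S
S: A=29 ⇒ A
NN route Base → C → J → H → G → S → A → Base costs 117.
Optimal: Base → C → H → A → S → G → J → Base costs 111 (by enumerating all 360 distinct tours).
Excess = 117 − 111 = 6.

The nearest-neighbour route is 6 miles longer than optimal.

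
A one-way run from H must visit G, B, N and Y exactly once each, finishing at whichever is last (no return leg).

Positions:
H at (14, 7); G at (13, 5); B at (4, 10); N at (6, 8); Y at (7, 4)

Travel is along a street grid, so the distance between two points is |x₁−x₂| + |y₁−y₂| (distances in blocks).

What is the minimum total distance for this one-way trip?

There are 4! = 24 possible orderings.
H - G - B - N - Y: 3+14+4+5 = 26
H - G - B - Y - N: 3+14+9+5 = 31
H - G - N - B - Y: 3+10+4+9 = 26
H - G - N - Y - B: 3+10+5+9 = 27
H - G - Y - B - N: 3+7+9+4 = 23
H - G - Y - N - B: 3+7+5+4 = 19
H - B - G - N - Y: 13+14+10+5 = 42
H - B - G - Y - N: 13+14+7+5 = 39
H - B - N - G - Y: 13+4+10+7 = 34
H - B - N - Y - G: 13+4+5+7 = 29
H - B - Y - G - N: 13+9+7+10 = 39
H - B - Y - N - G: 13+9+5+10 = 37
H - N - G - B - Y: 9+10+14+9 = 42
H - N - G - Y - B: 9+10+7+9 = 35
… (10 more)
The minimum is 19.
One shortest path: H → G → Y → N → B.

Shortest open route: 19 blocks.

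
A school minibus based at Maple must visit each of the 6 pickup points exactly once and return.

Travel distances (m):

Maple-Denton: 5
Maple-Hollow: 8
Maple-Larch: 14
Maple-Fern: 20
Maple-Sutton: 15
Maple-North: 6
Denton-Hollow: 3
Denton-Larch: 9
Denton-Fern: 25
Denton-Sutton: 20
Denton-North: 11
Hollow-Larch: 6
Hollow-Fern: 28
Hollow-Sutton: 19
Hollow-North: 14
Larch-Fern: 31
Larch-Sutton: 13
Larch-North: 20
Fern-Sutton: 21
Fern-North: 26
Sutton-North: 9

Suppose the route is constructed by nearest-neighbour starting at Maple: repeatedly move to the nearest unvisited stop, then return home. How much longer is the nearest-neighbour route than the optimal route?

The nearest-neighbour route is 2 m longer than optimal.

Maple: Denton=5, North=6, Hollow=8, Larch=14, Sutton=15, Fern=20 ⇒ Denton
Denton: Hollow=3, Larch=9, North=11, Sutton=20, Fern=25 ⇒ Hollow
Hollow: Larch=6, North=14, Sutton=19, Fern=28 ⇒ Larch
Larch: Sutton=13, North=20, Fern=31 ⇒ Sutton
Sutton: North=9, Fern=21 ⇒ North
North: Fern=26 ⇒ Fern
NN route Maple → Denton → Hollow → Larch → Sutton → North → Fern → Maple costs 82.
Optimal: Maple → Denton → Hollow → Larch → Sutton → Fern → North → Maple costs 80 (by enumerating all 360 distinct tours).
Excess = 82 − 80 = 2.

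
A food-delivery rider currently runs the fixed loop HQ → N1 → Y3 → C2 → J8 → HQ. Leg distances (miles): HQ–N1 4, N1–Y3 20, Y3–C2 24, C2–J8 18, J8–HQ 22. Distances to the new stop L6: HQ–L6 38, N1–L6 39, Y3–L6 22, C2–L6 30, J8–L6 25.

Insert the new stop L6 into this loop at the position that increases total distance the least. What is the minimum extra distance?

Insertion cost between consecutive stops i–j is d(i,L6) + d(L6,j) − d(i,j):
  between HQ and N1: 38 + 39 − 4 = 73
  between N1 and Y3: 39 + 22 − 20 = 41
  between Y3 and C2: 22 + 30 − 24 = 28
  between C2 and J8: 30 + 25 − 18 = 37
  between J8 and HQ: 25 + 38 − 22 = 41
Cheapest insertion is between Y3 and C2, adding 28.
New total = 88 + 28 = 116.

Minimum extra distance: 28 miles, inserting L6 between Y3 and C2.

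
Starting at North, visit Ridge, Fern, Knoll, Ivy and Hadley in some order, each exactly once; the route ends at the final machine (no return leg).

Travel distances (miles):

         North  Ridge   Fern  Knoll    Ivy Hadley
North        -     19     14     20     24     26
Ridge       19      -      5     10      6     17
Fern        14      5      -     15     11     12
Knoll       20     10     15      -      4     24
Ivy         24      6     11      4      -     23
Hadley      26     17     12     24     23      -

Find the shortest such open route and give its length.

There are 5! = 120 possible orderings.
North → Ridge → Fern → Knoll → Ivy → Hadley: 19+5+15+4+23 = 66
North → Ridge → Fern → Knoll → Hadley → Ivy: 19+5+15+24+23 = 86
North → Ridge → Fern → Ivy → Knoll → Hadley: 19+5+11+4+24 = 63
North → Ridge → Fern → Ivy → Hadley → Knoll: 19+5+11+23+24 = 82
North → Ridge → Fern → Hadley → Knoll → Ivy: 19+5+12+24+4 = 64
North → Ridge → Fern → Hadley → Ivy → Knoll: 19+5+12+23+4 = 63
North → Ridge → Knoll → Fern → Ivy → Hadley: 19+10+15+11+23 = 78
North → Ridge → Knoll → Fern → Hadley → Ivy: 19+10+15+12+23 = 79
North → Ridge → Knoll → Ivy → Fern → Hadley: 19+10+4+11+12 = 56
North → Ridge → Knoll → Ivy → Hadley → Fern: 19+10+4+23+12 = 68
North → Ridge → Knoll → Hadley → Fern → Ivy: 19+10+24+12+11 = 76
North → Ridge → Knoll → Hadley → Ivy → Fern: 19+10+24+23+11 = 87
North → Ridge → Ivy → Fern → Knoll → Hadley: 19+6+11+15+24 = 75
North → Ridge → Ivy → Fern → Hadley → Knoll: 19+6+11+12+24 = 72
… (106 more)
North → Knoll → Ivy → Ridge → Fern → Hadley: 20+4+6+5+12 = 47  ← best
The minimum is 47.
One shortest path: North → Knoll → Ivy → Ridge → Fern → Hadley.

Minimum one-way distance = 47 miles.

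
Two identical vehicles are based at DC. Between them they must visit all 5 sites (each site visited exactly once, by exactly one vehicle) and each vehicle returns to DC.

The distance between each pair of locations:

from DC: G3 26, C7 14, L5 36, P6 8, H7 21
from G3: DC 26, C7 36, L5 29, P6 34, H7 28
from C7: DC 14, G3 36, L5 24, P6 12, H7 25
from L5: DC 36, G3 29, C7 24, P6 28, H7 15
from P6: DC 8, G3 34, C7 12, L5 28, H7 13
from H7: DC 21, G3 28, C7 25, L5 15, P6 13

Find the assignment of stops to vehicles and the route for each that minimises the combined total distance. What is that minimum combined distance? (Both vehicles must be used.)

Check every non-empty split of the stops between the two vehicles; for each half take its own optimal tour:
  {G3} + {C7, L5, P6, H7}: 52 + 74 = 126
  {C7} + {G3, L5, P6, H7}: 28 + 91 = 119
  {G3, C7} + {L5, P6, H7}: 76 + 72 = 148
  {L5} + {G3, C7, P6, H7}: 72 + 93 = 165
  {G3, L5} + {C7, P6, H7}: 91 + 60 = 151
  {C7, L5} + {G3, P6, H7}: 74 + 75 = 149
  … (15 splits in total)
Best: vehicle 1 DC → C7 → DC = 28; vehicle 2 DC → G3 → L5 → H7 → P6 → DC = 91; combined 119.

Minimum combined distance: 119.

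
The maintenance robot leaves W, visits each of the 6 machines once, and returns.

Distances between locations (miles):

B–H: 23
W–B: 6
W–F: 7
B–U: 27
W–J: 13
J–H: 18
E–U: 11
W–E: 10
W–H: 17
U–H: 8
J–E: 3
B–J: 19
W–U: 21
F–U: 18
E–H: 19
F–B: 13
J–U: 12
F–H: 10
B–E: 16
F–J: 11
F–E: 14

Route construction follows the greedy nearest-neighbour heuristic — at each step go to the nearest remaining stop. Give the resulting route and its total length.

Nearest-neighbour total = 64 miles; route W → B → F → H → U → E → J → W.

At W the remaining stops are B 6, F 7, E 10, J 13, H 17, U 21; go to B.
At B the remaining stops are F 13, E 16, J 19, H 23, U 27; go to F.
At F the remaining stops are H 10, J 11, E 14, U 18; go to H.
At H the remaining stops are U 8, J 18, E 19; go to U.
At U the remaining stops are E 11, J 12; go to E.
At E the remaining stops are J 3; go to J.
Return J→W: 13.
Total = 6 + 13 + 10 + 8 + 11 + 3 + 13 = 64.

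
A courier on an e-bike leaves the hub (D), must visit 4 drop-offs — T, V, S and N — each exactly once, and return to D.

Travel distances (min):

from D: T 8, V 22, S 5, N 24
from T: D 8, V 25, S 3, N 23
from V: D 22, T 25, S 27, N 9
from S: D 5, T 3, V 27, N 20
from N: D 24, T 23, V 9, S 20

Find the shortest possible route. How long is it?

62 min — the shortest possible round trip.

D - T - V - S - N - D: 8+25+27+20+24 = 104
D - T - V - N - S - D: 8+25+9+20+5 = 67
D - T - S - V - N - D: 8+3+27+9+24 = 71
D - T - S - N - V - D: 8+3+20+9+22 = 62
D - T - N - V - S - D: 8+23+9+27+5 = 72
D - T - N - S - V - D: 8+23+20+27+22 = 100
D - V - T - S - N - D: 22+25+3+20+24 = 94
D - V - T - N - S - D: 22+25+23+20+5 = 95
D - V - S - T - N - D: 22+27+3+23+24 = 99
D - V - N - T - S - D: 22+9+23+3+5 = 62
D - S - T - V - N - D: 5+3+25+9+24 = 66
D - S - V - T - N - D: 5+27+25+23+24 = 104
The minimum is 62.
One optimal route: D → T → S → N → V → D (or its reverse).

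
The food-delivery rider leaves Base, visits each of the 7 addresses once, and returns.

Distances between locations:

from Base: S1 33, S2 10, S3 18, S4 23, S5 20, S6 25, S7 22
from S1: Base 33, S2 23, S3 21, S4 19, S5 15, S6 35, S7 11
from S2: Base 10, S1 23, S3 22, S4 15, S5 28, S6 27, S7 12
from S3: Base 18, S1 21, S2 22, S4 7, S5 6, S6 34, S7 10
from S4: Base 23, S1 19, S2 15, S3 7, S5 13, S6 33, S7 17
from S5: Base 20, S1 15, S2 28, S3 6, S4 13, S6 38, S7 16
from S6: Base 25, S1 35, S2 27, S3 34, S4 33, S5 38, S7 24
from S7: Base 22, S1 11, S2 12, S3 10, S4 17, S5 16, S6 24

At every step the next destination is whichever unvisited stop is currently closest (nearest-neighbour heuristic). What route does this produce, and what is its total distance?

Total distance 130 via the nearest-neighbour route Base → S2 → S7 → S3 → S5 → S4 → S1 → S6 → Base.

From Base: distances to unvisited — S2=10, S3=18, S5=20, S7=22, S4=23, S6=25, S1=33. Nearest is S2 (10).
From S2: distances to unvisited — S7=12, S4=15, S3=22, S1=23, S6=27, S5=28. Nearest is S7 (12).
From S7: distances to unvisited — S3=10, S1=11, S5=16, S4=17, S6=24. Nearest is S3 (10).
From S3: distances to unvisited — S5=6, S4=7, S1=21, S6=34. Nearest is S5 (6).
From S5: distances to unvisited — S4=13, S1=15, S6=38. Nearest is S4 (13).
From S4: distances to unvisited — S1=19, S6=33. Nearest is S1 (19).
From S1: distances to unvisited — S6=35. Nearest is S6 (35).
Return S6→Base: 25.
Total = 10 + 12 + 10 + 6 + 13 + 19 + 35 + 25 = 130.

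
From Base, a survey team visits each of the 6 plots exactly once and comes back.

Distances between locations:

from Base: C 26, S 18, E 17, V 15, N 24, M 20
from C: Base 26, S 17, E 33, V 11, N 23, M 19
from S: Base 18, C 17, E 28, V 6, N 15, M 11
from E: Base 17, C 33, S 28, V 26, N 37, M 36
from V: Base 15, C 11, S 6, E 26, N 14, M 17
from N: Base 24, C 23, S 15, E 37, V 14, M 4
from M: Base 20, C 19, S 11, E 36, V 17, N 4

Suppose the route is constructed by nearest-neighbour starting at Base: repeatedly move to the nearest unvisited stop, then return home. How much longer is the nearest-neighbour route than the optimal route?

3 longer than the optimal tour.

From Base: V=15, E=17, S=18, M=20, N=24, C=26 → choose V (15).
From V: S=6, C=11, N=14, M=17, E=26 → choose S (6).
From S: M=11, N=15, C=17, E=28 → choose M (11).
From M: N=4, C=19, E=36 → choose N (4).
From N: C=23, E=37 → choose C (23).
From C: E=33 → choose E (33).
NN route Base → V → S → M → N → C → E → Base costs 109.
Optimal: Base → E → C → V → S → N → M → Base costs 106 (by enumerating all 360 distinct tours).
Excess = 109 − 106 = 3.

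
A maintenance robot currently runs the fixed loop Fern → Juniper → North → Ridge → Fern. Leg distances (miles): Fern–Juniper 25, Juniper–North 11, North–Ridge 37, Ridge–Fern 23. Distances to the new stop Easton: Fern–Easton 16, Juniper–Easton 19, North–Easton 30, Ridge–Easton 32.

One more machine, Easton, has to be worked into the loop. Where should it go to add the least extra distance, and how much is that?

Insertion cost between consecutive stops i–j is d(i,Easton) + d(Easton,j) − d(i,j):
  between Fern and Juniper: 16 + 19 − 25 = 10
  between Juniper and North: 19 + 30 − 11 = 38
  between North and Ridge: 30 + 32 − 37 = 25
  between Ridge and Fern: 32 + 16 − 23 = 25
Cheapest insertion is between Fern and Juniper, adding 10.
New total = 96 + 10 = 106.

Adding 10 miles by placing Easton on the Fern–Juniper leg.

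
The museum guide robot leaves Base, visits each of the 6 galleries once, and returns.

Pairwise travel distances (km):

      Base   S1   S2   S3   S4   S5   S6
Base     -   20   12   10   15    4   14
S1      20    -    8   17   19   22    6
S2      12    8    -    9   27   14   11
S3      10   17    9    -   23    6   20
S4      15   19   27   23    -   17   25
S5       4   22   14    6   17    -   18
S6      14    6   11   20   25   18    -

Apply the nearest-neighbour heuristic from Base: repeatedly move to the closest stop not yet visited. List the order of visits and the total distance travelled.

Base → [S5:4 / S3:10 / S2:12 / S6:14 / S4:15 / S1:20] → S5 (4)
S5 → [S3:6 / S2:14 / S4:17 / S6:18 / S1:22] → S3 (6)
S3 → [S2:9 / S1:17 / S6:20 / S4:23] → S2 (9)
S2 → [S1:8 / S6:11 / S4:27] → S1 (8)
S1 → [S6:6 / S4:19] → S6 (6)
S6 → [S4:25] → S4 (25)
Return S4→Base: 15.
Total = 4 + 6 + 9 + 8 + 6 + 25 + 15 = 73.

73 km along Base → S5 → S3 → S2 → S1 → S6 → S4 → Base.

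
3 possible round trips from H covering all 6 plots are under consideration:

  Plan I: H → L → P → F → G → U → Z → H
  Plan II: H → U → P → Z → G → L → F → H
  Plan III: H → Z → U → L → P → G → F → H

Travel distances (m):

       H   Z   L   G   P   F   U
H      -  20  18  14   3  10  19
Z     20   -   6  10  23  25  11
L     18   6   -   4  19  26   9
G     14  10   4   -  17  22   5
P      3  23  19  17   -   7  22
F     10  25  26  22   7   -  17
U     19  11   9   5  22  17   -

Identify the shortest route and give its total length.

Plan I: 18 + 19 + 7 + 22 + 5 + 11 + 20 = 102
Plan II: 19 + 22 + 23 + 10 + 4 + 26 + 10 = 114
Plan III: 20 + 11 + 9 + 19 + 17 + 22 + 10 = 108

Shortest is Plan I, total 102 m.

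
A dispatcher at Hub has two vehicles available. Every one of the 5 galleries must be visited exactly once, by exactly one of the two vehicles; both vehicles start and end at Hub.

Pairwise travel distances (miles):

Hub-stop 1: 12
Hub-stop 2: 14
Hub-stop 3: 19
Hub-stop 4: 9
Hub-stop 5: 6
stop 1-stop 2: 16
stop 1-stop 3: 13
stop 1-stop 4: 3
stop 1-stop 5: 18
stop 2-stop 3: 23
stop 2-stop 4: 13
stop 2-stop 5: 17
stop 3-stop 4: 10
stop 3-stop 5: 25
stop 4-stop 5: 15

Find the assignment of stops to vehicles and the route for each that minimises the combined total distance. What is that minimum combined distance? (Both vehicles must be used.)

74 miles — the smallest possible combined total.

Try each way of splitting the stops between the two vehicles (each non-empty) and, for each split, find the best tour for each vehicle:
  {stop 1} + {stop 2, stop 3, stop 4, stop 5}: 24 + 65 = 89
  {stop 2} + {stop 1, stop 3, stop 4, stop 5}: 28 + 56 = 84
  {stop 1, stop 2} + {stop 3, stop 4, stop 5}: 42 + 50 = 92
  {stop 3} + {stop 1, stop 2, stop 4, stop 5}: 38 + 51 = 89
  {stop 1, stop 3} + {stop 2, stop 4, stop 5}: 44 + 45 = 89
  {stop 2, stop 3} + {stop 1, stop 4, stop 5}: 56 + 36 = 92
  … (15 splits in total)
  {stop 1, stop 2, stop 3, stop 4} + {stop 5}: 62 + 12 = 74  ← best
Best: vehicle 1 Hub → stop 1 → stop 3 → stop 4 → stop 2 → Hub = 62; vehicle 2 Hub → stop 5 → Hub = 12; combined 74.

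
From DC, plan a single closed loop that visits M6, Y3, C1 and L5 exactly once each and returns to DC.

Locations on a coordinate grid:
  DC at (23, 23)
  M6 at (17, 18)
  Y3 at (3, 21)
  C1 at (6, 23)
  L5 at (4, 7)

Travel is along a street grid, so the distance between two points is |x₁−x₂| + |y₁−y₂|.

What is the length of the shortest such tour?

There are 12 distinct closed tours to check (reversals are equivalent).
DC→M6→Y3→C1→L5→DC: 11+17+5+18+35 = 86
DC→M6→Y3→L5→C1→DC: 11+17+15+18+17 = 78
DC→M6→C1→Y3→L5→DC: 11+16+5+15+35 = 82
DC→M6→C1→L5→Y3→DC: 11+16+18+15+22 = 82
DC→M6→L5→Y3→C1→DC: 11+24+15+5+17 = 72
DC→M6→L5→C1→Y3→DC: 11+24+18+5+22 = 80
DC→Y3→M6→C1→L5→DC: 22+17+16+18+35 = 108
DC→Y3→M6→L5→C1→DC: 22+17+24+18+17 = 98
DC→Y3→C1→M6→L5→DC: 22+5+16+24+35 = 102
DC→Y3→L5→M6→C1→DC: 22+15+24+16+17 = 94
DC→C1→M6→Y3→L5→DC: 17+16+17+15+35 = 100
DC→C1→Y3→M6→L5→DC: 17+5+17+24+35 = 98
The minimum is 72.
One optimal route: DC → M6 → L5 → Y3 → C1 → DC (or its reverse).

Shortest round trip = 72.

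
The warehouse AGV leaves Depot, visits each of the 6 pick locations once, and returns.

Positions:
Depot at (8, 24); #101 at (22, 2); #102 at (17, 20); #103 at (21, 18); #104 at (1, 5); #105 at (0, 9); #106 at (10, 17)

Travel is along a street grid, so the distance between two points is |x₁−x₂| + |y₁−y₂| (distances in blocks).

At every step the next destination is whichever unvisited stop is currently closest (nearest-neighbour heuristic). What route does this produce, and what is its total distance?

Nearest-neighbour total = 94 blocks; route Depot → #106 → #102 → #103 → #101 → #104 → #105 → Depot.

From Depot: distances to unvisited — #106=9, #102=13, #103=19, #105=23, #104=26, #101=36. Nearest is #106 (9).
From #106: distances to unvisited — #102=10, #103=12, #105=18, #104=21, #101=27. Nearest is #102 (10).
From #102: distances to unvisited — #103=6, #101=23, #105=28, #104=31. Nearest is #103 (6).
From #103: distances to unvisited — #101=17, #105=30, #104=33. Nearest is #101 (17).
From #101: distances to unvisited — #104=24, #105=29. Nearest is #104 (24).
From #104: distances to unvisited — #105=5. Nearest is #105 (5).
Return #105→Depot: 23.
Total = 9 + 10 + 6 + 17 + 24 + 5 + 23 = 94.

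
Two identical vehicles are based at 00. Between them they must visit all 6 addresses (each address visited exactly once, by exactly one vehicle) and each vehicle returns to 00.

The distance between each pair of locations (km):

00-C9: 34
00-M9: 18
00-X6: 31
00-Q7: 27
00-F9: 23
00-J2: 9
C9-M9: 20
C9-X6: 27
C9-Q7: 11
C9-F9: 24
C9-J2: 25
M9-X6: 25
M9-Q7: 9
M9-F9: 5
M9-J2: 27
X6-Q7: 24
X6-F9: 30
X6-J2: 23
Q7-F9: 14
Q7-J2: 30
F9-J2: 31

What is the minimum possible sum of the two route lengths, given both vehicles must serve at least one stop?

Try each way of splitting the stops between the two vehicles (each non-empty) and, for each split, find the best tour for each vehicle:
  {C9} + {M9, X6, Q7, F9, J2}: 68 + 93 = 161
  {M9} + {C9, X6, Q7, F9, J2}: 36 + 107 = 143
  {C9, M9} + {X6, Q7, F9, J2}: 72 + 93 = 165
  {X6} + {C9, M9, Q7, F9, J2}: 62 + 82 = 144
  {C9, X6} + {M9, Q7, F9, J2}: 92 + 76 = 168
  {M9, X6} + {C9, Q7, F9, J2}: 74 + 82 = 156
  … (31 splits in total)
  {C9, M9, X6, Q7, F9} + {J2}: 106 + 18 = 124  ← best
Best: vehicle 1 00 → M9 → F9 → Q7 → C9 → X6 → 00 = 106; vehicle 2 00 → J2 → 00 = 18; combined 124.

Minimum combined distance: 124 km.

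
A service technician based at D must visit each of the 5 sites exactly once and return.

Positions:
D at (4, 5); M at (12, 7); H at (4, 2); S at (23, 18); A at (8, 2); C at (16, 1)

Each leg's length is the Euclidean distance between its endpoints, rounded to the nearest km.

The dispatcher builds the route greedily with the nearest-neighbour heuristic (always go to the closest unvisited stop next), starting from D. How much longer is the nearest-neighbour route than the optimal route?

From D: H=3, A=5, M=8, C=13, S=23 → choose H (3).
From H: A=4, M=9, C=12, S=25 → choose A (4).
From A: M=6, C=8, S=22 → choose M (6).
From M: C=7, S=16 → choose C (7).
From C: S=18 → choose S (18).
NN route D → H → A → M → C → S → D costs 61.
Optimal: D → M → S → C → A → H → D costs 57 (by enumerating all 60 distinct tours).
Excess = 61 − 57 = 4.

4 km longer than the optimal tour.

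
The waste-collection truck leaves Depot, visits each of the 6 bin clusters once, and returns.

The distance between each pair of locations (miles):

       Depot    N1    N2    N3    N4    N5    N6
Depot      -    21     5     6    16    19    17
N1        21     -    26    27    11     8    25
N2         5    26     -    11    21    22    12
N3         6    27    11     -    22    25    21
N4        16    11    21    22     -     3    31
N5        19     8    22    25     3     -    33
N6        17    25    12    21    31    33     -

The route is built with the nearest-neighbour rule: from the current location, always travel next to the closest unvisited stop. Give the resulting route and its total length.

At Depot the remaining stops are N2 5, N3 6, N4 16, N6 17, N5 19, N1 21; go to N2.
At N2 the remaining stops are N3 11, N6 12, N4 21, N5 22, N1 26; go to N3.
At N3 the remaining stops are N6 21, N4 22, N5 25, N1 27; go to N6.
At N6 the remaining stops are N1 25, N4 31, N5 33; go to N1.
At N1 the remaining stops are N5 8, N4 11; go to N5.
At N5 the remaining stops are N4 3; go to N4.
Return N4→Depot: 16.
Total = 5 + 11 + 21 + 25 + 8 + 3 + 16 = 89.

89 miles along Depot → N2 → N3 → N6 → N1 → N5 → N4 → Depot.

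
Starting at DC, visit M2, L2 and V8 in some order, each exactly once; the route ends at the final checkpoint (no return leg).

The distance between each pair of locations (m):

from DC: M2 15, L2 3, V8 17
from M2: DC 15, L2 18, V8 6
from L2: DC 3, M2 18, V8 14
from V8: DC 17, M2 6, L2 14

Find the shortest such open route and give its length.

There are 3! = 6 possible orderings.
DC - M2 - L2 - V8: 15+18+14 = 47
DC - M2 - V8 - L2: 15+6+14 = 35
DC - L2 - M2 - V8: 3+18+6 = 27
DC - L2 - V8 - M2: 3+14+6 = 23
DC - V8 - M2 - L2: 17+6+18 = 41
DC - V8 - L2 - M2: 17+14+18 = 49
The minimum is 23.
One shortest path: DC → L2 → V8 → M2.

23 m — the minimum one-way total.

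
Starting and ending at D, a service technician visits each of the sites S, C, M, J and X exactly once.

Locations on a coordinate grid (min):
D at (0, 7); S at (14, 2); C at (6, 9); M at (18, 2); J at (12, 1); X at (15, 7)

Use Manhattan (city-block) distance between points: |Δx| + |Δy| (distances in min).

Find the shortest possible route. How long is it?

D → S → C → M → J → X → D: 19+15+19+7+9+15 = 84
D → S → C → M → X → J → D: 19+15+19+8+9+18 = 88
D → S → C → J → M → X → D: 19+15+14+7+8+15 = 78
D → S → C → J → X → M → D: 19+15+14+9+8+23 = 88
D → S → C → X → M → J → D: 19+15+11+8+7+18 = 78
D → S → C → X → J → M → D: 19+15+11+9+7+23 = 84
D → S → M → C → J → X → D: 19+4+19+14+9+15 = 80
D → S → M → C → X → J → D: 19+4+19+11+9+18 = 80
D → S → M → J → C → X → D: 19+4+7+14+11+15 = 70
D → S → M → J → X → C → D: 19+4+7+9+11+8 = 58
D → S → M → X → C → J → D: 19+4+8+11+14+18 = 74
D → S → M → X → J → C → D: 19+4+8+9+14+8 = 62
D → S → J → C → M → X → D: 19+3+14+19+8+15 = 78
D → S → J → C → X → M → D: 19+3+14+11+8+23 = 78
… (46 more)
D → C → J → S → M → X → D: 8+14+3+4+8+15 = 52  ← best
The minimum is 52.
One optimal route: D → C → J → S → M → X → D (or its reverse).

52 min — the shortest possible round trip.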